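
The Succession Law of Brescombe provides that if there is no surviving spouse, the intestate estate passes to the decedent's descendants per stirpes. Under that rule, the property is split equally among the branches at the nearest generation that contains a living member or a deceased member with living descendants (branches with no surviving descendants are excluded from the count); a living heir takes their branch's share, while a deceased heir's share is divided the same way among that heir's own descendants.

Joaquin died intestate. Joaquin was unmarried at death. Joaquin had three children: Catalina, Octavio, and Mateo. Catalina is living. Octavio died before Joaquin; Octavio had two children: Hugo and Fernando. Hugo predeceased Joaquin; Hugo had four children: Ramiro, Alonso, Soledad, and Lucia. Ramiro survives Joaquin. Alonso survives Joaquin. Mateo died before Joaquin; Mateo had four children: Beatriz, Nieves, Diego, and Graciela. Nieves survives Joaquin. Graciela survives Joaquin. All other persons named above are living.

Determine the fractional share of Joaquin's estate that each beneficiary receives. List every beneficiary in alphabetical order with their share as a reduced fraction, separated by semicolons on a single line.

Alonso 1/24; Beatriz 1/12; Catalina 1/3; Diego 1/12; Fernando 1/6; Graciela 1/12; Lucia 1/24; Nieves 1/12; Ramiro 1/24; Soledad 1/24

There is no surviving spouse, so the entire estate passes to Joaquin's descendants per stirpes.
The estate is divided into 3 equal shares of 1/3 among Catalina, Octavio, Mateo.
Catalina is living and takes 1/3.
Octavio predeceased; the 1/3 allotted to Octavio's branch passes to Octavio's issue by representation.
The 1/3 is divided into 2 equal shares of 1/6 among Hugo, Fernando.
Hugo predeceased; the 1/6 allotted to Hugo's branch passes to Hugo's issue by representation.
The 1/6 is divided into 4 equal shares of 1/24 among Ramiro, Alonso, Soledad, Lucia.
Ramiro is living and takes 1/24.
Alonso is living and takes 1/24.
Soledad is living and takes 1/24.
Lucia is living and takes 1/24.
Fernando is living and takes 1/6.
Mateo predeceased; the 1/3 allotted to Mateo's branch passes to Mateo's issue by representation.
The 1/3 is divided into 4 equal shares of 1/12 among Beatriz, Nieves, Diego, Graciela.
Beatriz is living and takes 1/12.
Nieves is living and takes 1/12.
Diego is living and takes 1/12.
Graciela is living and takes 1/12.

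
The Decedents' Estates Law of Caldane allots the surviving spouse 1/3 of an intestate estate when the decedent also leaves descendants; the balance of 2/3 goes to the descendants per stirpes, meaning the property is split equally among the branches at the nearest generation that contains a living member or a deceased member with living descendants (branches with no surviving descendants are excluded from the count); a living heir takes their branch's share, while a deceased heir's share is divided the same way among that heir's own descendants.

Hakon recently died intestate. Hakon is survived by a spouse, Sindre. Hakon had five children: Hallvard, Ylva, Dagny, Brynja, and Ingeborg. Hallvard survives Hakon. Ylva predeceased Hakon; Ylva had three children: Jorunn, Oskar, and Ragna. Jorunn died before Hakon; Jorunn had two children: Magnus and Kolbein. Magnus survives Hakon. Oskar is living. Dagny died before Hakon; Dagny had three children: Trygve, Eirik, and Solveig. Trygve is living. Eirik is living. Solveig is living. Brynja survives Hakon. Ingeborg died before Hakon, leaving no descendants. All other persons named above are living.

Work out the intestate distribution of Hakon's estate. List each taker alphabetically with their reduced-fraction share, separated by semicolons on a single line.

Brynja 1/6; Eirik 1/18; Hallvard 1/6; Kolbein 1/36; Magnus 1/36; Oskar 1/18; Ragna 1/18; Sindre 1/3; Solveig 1/18; Trygve 1/18

Sindre, as surviving spouse, takes 1/3.
The remaining 2/3 passes to Hakon's descendants per stirpes.
Ingeborg left no surviving issue, so that branch lapses and is disregarded.
The 2/3 is divided into 4 equal shares of 1/6 among Hallvard, Ylva, Dagny, Brynja.
Hallvard is living and takes 1/6.
Ylva predeceased; the 1/6 allotted to Ylva's branch passes to Ylva's issue by representation.
The 1/6 is divided into 3 equal shares of 1/18 among Jorunn, Oskar, Ragna.
Jorunn predeceased; the 1/18 allotted to Jorunn's branch passes to Jorunn's issue by representation.
The 1/18 is divided into 2 equal shares of 1/36 among Magnus, Kolbein.
Magnus is living and takes 1/36.
Kolbein is living and takes 1/36.
Oskar is living and takes 1/18.
Ragna is living and takes 1/18.
Dagny predeceased; the 1/6 allotted to Dagny's branch passes to Dagny's issue by representation.
The 1/6 is divided into 3 equal shares of 1/18 among Trygve, Eirik, Solveig.
Trygve is living and takes 1/18.
Eirik is living and takes 1/18.
Solveig is living and takes 1/18.
Brynja is living and takes 1/6.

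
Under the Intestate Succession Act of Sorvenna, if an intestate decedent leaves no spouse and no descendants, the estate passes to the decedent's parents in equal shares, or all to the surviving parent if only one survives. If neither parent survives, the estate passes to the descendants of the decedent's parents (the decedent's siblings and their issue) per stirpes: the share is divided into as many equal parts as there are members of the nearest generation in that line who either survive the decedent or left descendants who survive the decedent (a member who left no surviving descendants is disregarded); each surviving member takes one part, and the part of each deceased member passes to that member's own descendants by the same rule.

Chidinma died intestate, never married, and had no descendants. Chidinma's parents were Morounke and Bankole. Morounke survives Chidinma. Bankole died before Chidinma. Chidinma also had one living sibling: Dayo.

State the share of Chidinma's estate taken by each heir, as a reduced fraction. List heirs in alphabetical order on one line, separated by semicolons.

Only one parent, Morounke, survives, so Morounke takes the entire estate. The siblings take nothing because a surviving parent has priority.

Morounke 1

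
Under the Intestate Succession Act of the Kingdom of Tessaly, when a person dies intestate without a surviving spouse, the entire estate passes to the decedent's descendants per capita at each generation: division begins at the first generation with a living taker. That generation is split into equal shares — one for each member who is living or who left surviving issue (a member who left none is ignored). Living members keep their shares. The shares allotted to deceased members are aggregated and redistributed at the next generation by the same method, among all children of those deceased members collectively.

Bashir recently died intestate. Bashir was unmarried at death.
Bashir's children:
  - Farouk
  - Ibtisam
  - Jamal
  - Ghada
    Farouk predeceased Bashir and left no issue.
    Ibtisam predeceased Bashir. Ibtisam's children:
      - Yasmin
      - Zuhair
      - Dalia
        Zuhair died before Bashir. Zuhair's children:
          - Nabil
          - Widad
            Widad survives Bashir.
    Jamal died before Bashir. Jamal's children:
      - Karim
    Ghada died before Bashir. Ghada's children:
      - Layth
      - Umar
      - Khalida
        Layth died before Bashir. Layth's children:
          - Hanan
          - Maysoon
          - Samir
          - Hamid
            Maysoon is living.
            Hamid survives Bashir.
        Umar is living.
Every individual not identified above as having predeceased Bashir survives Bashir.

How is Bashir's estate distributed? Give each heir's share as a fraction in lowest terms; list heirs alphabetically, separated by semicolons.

Dalia 1/7; Hamid 1/21; Hanan 1/21; Karim 1/7; Khalida 1/7; Maysoon 1/21; Nabil 1/21; Samir 1/21; Umar 1/7; Widad 1/21; Yasmin 1/7

There is no surviving spouse, so the entire estate passes to Bashir's descendants per capita at each generation.
No one at generation 1 (Ibtisam, Jamal, Ghada) is living; moving to the next generation.
At generation 2 (Yasmin, Zuhair, Dalia, Karim, Layth, Umar, Khalida) there are 7 shares of (1)/7 = 1/7 each.
Living: Yasmin, Dalia, Karim, Umar, and Khalida — each takes 1/7.
Deceased: Zuhair and Layth. Their combined 2/7 is pooled and carried to generation 3.
At generation 3 (Nabil, Widad, Hanan, Maysoon, Samir, Hamid) there are 6 shares of (2/7)/6 = 1/21 each.
Living: Nabil, Widad, Hanan, Maysoon, Samir, and Hamid — each takes 1/21.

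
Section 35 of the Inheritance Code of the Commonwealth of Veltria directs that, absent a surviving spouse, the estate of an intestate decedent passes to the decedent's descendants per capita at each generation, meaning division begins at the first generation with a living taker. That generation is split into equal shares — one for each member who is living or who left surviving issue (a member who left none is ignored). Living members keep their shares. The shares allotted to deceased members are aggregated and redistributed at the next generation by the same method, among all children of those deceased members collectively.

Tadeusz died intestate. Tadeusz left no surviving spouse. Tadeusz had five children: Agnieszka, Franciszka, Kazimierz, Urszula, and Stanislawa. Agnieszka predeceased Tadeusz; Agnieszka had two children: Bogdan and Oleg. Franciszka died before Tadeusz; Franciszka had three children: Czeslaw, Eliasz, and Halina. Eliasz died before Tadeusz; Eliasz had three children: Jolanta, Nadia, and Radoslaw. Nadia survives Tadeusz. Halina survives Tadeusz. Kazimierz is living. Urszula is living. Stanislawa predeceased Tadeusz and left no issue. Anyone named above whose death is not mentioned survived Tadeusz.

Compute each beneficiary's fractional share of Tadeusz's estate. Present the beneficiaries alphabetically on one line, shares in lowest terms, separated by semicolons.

Bogdan 1/10; Czeslaw 1/10; Halina 1/10; Jolanta 1/30; Kazimierz 1/4; Nadia 1/30; Oleg 1/10; Radoslaw 1/30; Urszula 1/4

There is no surviving spouse, so the entire estate passes to Tadeusz's descendants per capita at each generation.
At generation 1 (Agnieszka, Franciszka, Kazimierz, Urszula) there are 4 shares of (1)/4 = 1/4 each.
Living: Kazimierz and Urszula — each takes 1/4.
Deceased: Agnieszka and Franciszka. Their combined 1/2 is pooled and carried to generation 2.
At generation 2 (Bogdan, Oleg, Czeslaw, Eliasz, Halina) there are 5 shares of (1/2)/5 = 1/10 each.
Living: Bogdan, Oleg, Czeslaw, and Halina — each takes 1/10.
Deceased: Eliasz. That 1/10 share is carried to generation 3.
At generation 3 (Jolanta, Nadia, Radoslaw) there are 3 shares of (1/10)/3 = 1/30 each.
Living: Jolanta, Nadia, and Radoslaw — each takes 1/30.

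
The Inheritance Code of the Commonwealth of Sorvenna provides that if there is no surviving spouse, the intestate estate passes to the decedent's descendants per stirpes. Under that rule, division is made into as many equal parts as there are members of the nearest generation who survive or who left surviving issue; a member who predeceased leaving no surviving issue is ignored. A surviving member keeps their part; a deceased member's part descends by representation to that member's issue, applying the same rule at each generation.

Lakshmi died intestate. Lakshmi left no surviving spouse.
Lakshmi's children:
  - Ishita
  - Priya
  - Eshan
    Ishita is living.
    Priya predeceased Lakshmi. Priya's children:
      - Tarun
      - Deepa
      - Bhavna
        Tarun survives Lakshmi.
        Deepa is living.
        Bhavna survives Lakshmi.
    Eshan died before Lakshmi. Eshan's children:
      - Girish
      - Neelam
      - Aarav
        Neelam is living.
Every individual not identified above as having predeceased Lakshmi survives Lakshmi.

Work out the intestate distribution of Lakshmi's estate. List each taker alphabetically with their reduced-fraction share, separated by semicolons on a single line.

Aarav 1/9; Bhavna 1/9; Deepa 1/9; Girish 1/9; Ishita 1/3; Neelam 1/9; Tarun 1/9

There is no surviving spouse, so the entire estate passes to Lakshmi's descendants per stirpes.
The estate is divided into 3 equal shares of 1/3 among Ishita, Priya, Eshan.
Ishita is living and takes 1/3.
Priya predeceased; the 1/3 allotted to Priya's branch passes to Priya's issue by representation.
The 1/3 is divided into 3 equal shares of 1/9 among Tarun, Deepa, Bhavna.
Tarun is living and takes 1/9.
Deepa is living and takes 1/9.
Bhavna is living and takes 1/9.
Eshan predeceased; the 1/3 allotted to Eshan's branch passes to Eshan's issue by representation.
The 1/3 is divided into 3 equal shares of 1/9 among Girish, Neelam, Aarav.
Girish is living and takes 1/9.
Neelam is living and takes 1/9.
Aarav is living and takes 1/9.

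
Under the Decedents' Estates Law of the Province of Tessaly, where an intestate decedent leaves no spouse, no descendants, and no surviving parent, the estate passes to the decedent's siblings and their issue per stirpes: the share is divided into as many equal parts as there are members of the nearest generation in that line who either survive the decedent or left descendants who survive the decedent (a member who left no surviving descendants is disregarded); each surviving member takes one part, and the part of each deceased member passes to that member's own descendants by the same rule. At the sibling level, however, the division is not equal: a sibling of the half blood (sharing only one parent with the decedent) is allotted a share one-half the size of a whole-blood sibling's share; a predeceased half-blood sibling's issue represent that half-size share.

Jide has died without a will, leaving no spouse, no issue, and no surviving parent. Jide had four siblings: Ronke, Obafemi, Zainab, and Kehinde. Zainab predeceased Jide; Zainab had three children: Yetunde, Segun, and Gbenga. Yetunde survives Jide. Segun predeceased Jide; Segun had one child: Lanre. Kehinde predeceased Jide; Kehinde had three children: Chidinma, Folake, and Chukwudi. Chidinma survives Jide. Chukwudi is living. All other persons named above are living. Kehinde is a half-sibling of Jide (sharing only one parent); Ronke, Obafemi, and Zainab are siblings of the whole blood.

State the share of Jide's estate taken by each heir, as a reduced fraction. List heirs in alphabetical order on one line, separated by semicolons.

Chidinma 1/21; Chukwudi 1/21; Folake 1/21; Gbenga 2/21; Lanre 2/21; Obafemi 2/7; Ronke 2/7; Yetunde 2/21

No spouse, descendants, or parent survives, so the estate passes to Jide's siblings per stirpes.
Half-blood siblings count for one-half the weight of whole-blood siblings at the initial division.
Dividing 1 in proportion to weights (total weight 7/2): Ronke (weight 1) → 2/7; Obafemi (weight 1) → 2/7; Zainab (weight 1) → 2/7; Kehinde (weight 1/2) → 1/7.
Ronke is living and takes 2/7.
Obafemi is living and takes 2/7.
Zainab predeceased; the 2/7 allotted to Zainab's branch passes to Zainab's issue by representation.
The 2/7 is divided into 3 equal shares of 2/21 among Yetunde, Segun, Gbenga.
Yetunde is living and takes 2/21.
Segun predeceased; the 2/21 allotted to Segun's branch passes to Segun's issue by representation.
Lanre is the sole taker at this level and receives the full 2/21.
Gbenga is living and takes 2/21.
Kehinde predeceased; the 1/7 allotted to Kehinde's branch passes to Kehinde's issue by representation.
The 1/7 is divided into 3 equal shares of 1/21 among Chidinma, Folake, Chukwudi.
Chidinma is living and takes 1/21.
Folake is living and takes 1/21.
Chukwudi is living and takes 1/21.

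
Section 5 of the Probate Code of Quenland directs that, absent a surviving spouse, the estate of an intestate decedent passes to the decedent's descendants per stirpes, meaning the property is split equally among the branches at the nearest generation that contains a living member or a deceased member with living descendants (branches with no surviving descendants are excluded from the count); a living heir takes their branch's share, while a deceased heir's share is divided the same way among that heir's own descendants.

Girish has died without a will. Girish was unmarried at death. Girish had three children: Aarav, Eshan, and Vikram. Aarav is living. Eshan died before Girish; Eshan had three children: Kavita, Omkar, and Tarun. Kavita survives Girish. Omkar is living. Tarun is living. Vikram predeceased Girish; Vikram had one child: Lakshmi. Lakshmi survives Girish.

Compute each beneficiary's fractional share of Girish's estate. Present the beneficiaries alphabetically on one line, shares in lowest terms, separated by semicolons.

Aarav 1/3; Kavita 1/9; Lakshmi 1/3; Omkar 1/9; Tarun 1/9

There is no surviving spouse, so the entire estate passes to Girish's descendants per stirpes.
The estate is divided into 3 equal shares of 1/3 among Aarav, Eshan, Vikram.
Aarav is living and takes 1/3.
Eshan predeceased; the 1/3 allotted to Eshan's branch passes to Eshan's issue by representation.
The 1/3 is divided into 3 equal shares of 1/9 among Kavita, Omkar, Tarun.
Kavita is living and takes 1/9.
Omkar is living and takes 1/9.
Tarun is living and takes 1/9.
Vikram predeceased; the 1/3 allotted to Vikram's branch passes to Vikram's issue by representation.
Lakshmi is the sole taker at this level and receives the full 1/3.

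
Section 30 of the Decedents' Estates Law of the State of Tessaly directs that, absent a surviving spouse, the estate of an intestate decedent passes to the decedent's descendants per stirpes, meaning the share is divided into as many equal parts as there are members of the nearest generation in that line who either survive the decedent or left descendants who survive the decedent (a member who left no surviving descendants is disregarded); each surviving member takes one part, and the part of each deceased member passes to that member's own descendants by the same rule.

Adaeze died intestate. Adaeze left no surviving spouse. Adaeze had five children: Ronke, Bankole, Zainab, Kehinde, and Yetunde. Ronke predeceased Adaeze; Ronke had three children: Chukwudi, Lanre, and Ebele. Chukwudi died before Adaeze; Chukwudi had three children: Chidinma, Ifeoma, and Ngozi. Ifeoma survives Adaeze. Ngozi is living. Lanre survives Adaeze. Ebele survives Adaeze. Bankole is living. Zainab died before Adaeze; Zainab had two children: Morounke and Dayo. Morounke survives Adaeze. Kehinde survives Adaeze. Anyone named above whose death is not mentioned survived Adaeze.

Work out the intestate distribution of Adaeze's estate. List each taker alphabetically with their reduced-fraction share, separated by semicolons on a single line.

There is no surviving spouse, so the entire estate passes to Adaeze's descendants per stirpes.
The estate is divided into 5 equal shares of 1/5 among Ronke, Bankole, Zainab, Kehinde, Yetunde.
Ronke predeceased; the 1/5 allotted to Ronke's branch passes to Ronke's issue by representation.
The 1/5 is divided into 3 equal shares of 1/15 among Chukwudi, Lanre, Ebele.
Chukwudi predeceased; the 1/15 allotted to Chukwudi's branch passes to Chukwudi's issue by representation.
The 1/15 is divided into 3 equal shares of 1/45 among Chidinma, Ifeoma, Ngozi.
Chidinma is living and takes 1/45.
Ifeoma is living and takes 1/45.
Ngozi is living and takes 1/45.
Lanre is living and takes 1/15.
Ebele is living and takes 1/15.
Bankole is living and takes 1/5.
Zainab predeceased; the 1/5 allotted to Zainab's branch passes to Zainab's issue by representation.
The 1/5 is divided into 2 equal shares of 1/10 among Morounke, Dayo.
Morounke is living and takes 1/10.
Dayo is living and takes 1/10.
Kehinde is living and takes 1/5.
Yetunde is living and takes 1/5.

Bankole 1/5; Chidinma 1/45; Dayo 1/10; Ebele 1/15; Ifeoma 1/45; Kehinde 1/5; Lanre 1/15; Morounke 1/10; Ngozi 1/45; Yetunde 1/5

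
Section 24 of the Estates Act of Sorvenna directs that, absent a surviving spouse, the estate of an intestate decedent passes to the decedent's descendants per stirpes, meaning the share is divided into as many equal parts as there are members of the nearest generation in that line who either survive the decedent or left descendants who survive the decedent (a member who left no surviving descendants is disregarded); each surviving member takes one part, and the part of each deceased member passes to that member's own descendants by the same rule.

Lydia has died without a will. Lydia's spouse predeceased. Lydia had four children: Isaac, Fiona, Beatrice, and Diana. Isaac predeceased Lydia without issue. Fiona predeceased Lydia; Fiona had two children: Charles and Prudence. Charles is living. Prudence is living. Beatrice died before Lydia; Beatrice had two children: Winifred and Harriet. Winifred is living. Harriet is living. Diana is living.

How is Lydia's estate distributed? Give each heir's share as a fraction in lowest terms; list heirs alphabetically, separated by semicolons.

Charles 1/6; Diana 1/3; Harriet 1/6; Prudence 1/6; Winifred 1/6

There is no surviving spouse, so the entire estate passes to Lydia's descendants per stirpes.
Isaac left no surviving issue, so that branch lapses and is disregarded.
The estate is divided into 3 equal shares of 1/3 among Fiona, Beatrice, Diana.
Fiona predeceased; the 1/3 allotted to Fiona's branch passes to Fiona's issue by representation.
The 1/3 is divided into 2 equal shares of 1/6 among Charles, Prudence.
Charles is living and takes 1/6.
Prudence is living and takes 1/6.
Beatrice predeceased; the 1/3 allotted to Beatrice's branch passes to Beatrice's issue by representation.
The 1/3 is divided into 2 equal shares of 1/6 among Winifred, Harriet.
Winifred is living and takes 1/6.
Harriet is living and takes 1/6.
Diana is living and takes 1/3.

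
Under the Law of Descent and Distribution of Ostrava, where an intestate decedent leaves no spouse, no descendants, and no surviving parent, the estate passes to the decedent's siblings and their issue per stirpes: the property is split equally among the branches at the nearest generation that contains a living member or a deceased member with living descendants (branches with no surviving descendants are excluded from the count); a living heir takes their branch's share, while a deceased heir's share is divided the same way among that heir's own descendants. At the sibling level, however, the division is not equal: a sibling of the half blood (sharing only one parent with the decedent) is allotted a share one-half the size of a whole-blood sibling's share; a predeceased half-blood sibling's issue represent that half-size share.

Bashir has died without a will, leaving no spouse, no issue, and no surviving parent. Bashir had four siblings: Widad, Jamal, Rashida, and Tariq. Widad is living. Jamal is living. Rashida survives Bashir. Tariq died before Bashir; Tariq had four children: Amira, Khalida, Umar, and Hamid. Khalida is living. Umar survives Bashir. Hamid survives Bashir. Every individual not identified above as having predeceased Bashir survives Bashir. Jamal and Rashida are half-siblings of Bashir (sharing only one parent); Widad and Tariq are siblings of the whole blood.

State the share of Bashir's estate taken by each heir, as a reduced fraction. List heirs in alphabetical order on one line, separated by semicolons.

Amira 1/12; Hamid 1/12; Jamal 1/6; Khalida 1/12; Rashida 1/6; Umar 1/12; Widad 1/3

No spouse, descendants, or parent survives, so the estate passes to Bashir's siblings per stirpes.
Half-blood siblings count for one-half the weight of whole-blood siblings at the initial division.
Dividing 1 in proportion to weights (total weight 3): Widad (weight 1) → 1/3; Jamal (weight 1/2) → 1/6; Rashida (weight 1/2) → 1/6; Tariq (weight 1) → 1/3.
Widad is living and takes 1/3.
Jamal is living and takes 1/6.
Rashida is living and takes 1/6.
Tariq predeceased; the 1/3 allotted to Tariq's branch passes to Tariq's issue by representation.
The 1/3 is divided into 4 equal shares of 1/12 among Amira, Khalida, Umar, Hamid.
Amira is living and takes 1/12.
Khalida is living and takes 1/12.
Umar is living and takes 1/12.
Hamid is living and takes 1/12.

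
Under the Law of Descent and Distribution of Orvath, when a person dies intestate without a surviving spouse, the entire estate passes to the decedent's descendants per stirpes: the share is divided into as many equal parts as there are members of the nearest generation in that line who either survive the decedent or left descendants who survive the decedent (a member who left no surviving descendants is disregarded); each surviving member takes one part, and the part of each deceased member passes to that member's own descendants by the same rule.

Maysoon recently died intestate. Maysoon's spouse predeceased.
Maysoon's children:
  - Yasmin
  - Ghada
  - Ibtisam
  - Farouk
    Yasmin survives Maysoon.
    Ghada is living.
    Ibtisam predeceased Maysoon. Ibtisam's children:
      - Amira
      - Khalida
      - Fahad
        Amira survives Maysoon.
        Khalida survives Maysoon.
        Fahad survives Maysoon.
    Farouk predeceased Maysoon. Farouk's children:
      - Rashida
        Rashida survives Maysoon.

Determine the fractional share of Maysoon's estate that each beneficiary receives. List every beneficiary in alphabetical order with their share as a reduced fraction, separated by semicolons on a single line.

Amira 1/12; Fahad 1/12; Ghada 1/4; Khalida 1/12; Rashida 1/4; Yasmin 1/4

There is no surviving spouse, so the entire estate passes to Maysoon's descendants per stirpes.
The estate is divided into 4 equal shares of 1/4 among Yasmin, Ghada, Ibtisam, Farouk.
Yasmin is living and takes 1/4.
Ghada is living and takes 1/4.
Ibtisam predeceased; the 1/4 allotted to Ibtisam's branch passes to Ibtisam's issue by representation.
The 1/4 is divided into 3 equal shares of 1/12 among Amira, Khalida, Fahad.
Amira is living and takes 1/12.
Khalida is living and takes 1/12.
Fahad is living and takes 1/12.
Farouk predeceased; the 1/4 allotted to Farouk's branch passes to Farouk's issue by representation.
Rashida is the sole taker at this level and receives the full 1/4.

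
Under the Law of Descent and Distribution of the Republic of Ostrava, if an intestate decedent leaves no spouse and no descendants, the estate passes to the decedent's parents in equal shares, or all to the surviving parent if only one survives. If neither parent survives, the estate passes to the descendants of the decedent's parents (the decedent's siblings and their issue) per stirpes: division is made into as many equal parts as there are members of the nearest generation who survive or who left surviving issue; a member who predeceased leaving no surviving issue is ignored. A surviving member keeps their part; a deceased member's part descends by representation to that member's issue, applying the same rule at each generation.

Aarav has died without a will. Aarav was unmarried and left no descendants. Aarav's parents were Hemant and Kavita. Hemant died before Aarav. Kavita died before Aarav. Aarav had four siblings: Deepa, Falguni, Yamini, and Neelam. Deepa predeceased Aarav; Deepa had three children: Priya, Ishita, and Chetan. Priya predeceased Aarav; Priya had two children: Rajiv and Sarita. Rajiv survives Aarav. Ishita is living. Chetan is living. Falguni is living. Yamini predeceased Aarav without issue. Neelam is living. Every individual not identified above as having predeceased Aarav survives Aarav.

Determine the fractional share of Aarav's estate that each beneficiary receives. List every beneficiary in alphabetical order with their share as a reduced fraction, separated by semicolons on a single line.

Chetan 1/9; Falguni 1/3; Ishita 1/9; Neelam 1/3; Rajiv 1/18; Sarita 1/18

Neither parent survives and there are no descendants, so the estate passes to Aarav's siblings and their issue per stirpes.
Yamini left no surviving issue, so that branch lapses and is disregarded.
The estate is divided into 3 equal shares of 1/3 among Deepa, Falguni, Neelam.
Deepa predeceased; the 1/3 allotted to Deepa's branch passes to Deepa's issue by representation.
The 1/3 is divided into 3 equal shares of 1/9 among Priya, Ishita, Chetan.
Priya predeceased; the 1/9 allotted to Priya's branch passes to Priya's issue by representation.
The 1/9 is divided into 2 equal shares of 1/18 among Rajiv, Sarita.
Rajiv is living and takes 1/18.
Sarita is living and takes 1/18.
Ishita is living and takes 1/9.
Chetan is living and takes 1/9.
Falguni is living and takes 1/3.
Neelam is living and takes 1/3.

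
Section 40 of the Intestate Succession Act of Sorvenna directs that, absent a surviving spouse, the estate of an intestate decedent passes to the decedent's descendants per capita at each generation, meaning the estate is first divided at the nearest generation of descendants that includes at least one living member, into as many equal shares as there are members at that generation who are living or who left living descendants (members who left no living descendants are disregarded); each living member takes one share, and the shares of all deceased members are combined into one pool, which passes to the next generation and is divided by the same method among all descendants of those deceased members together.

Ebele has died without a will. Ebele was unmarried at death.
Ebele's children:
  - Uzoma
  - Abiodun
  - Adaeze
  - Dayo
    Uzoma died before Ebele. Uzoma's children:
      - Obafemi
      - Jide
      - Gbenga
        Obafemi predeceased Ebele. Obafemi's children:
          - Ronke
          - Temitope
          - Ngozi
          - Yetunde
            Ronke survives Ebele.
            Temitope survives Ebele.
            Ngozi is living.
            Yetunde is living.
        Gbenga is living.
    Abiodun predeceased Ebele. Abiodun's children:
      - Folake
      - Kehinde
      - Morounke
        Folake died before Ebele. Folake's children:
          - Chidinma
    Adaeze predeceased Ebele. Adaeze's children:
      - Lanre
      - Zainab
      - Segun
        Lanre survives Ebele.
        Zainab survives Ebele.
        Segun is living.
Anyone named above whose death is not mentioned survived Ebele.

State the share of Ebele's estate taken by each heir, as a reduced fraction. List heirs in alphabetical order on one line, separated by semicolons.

Chidinma 1/30; Dayo 1/4; Gbenga 1/12; Jide 1/12; Kehinde 1/12; Lanre 1/12; Morounke 1/12; Ngozi 1/30; Ronke 1/30; Segun 1/12; Temitope 1/30; Yetunde 1/30; Zainab 1/12

There is no surviving spouse, so the entire estate passes to Ebele's descendants per capita at each generation.
At generation 1 (Uzoma, Abiodun, Adaeze, Dayo) there are 4 shares of (1)/4 = 1/4 each.
Living: Dayo — each takes 1/4.
Deceased: Uzoma, Abiodun, and Adaeze. Their combined 3/4 is pooled and carried to generation 2.
At generation 2 (Obafemi, Jide, Gbenga, Folake, Kehinde, Morounke, Lanre, Zainab, Segun) there are 9 shares of (3/4)/9 = 1/12 each.
Living: Jide, Gbenga, Kehinde, Morounke, Lanre, Zainab, and Segun — each takes 1/12.
Deceased: Obafemi and Folake. Their combined 1/6 is pooled and carried to generation 3.
At generation 3 (Ronke, Temitope, Ngozi, Yetunde, Chidinma) there are 5 shares of (1/6)/5 = 1/30 each.
Living: Ronke, Temitope, Ngozi, Yetunde, and Chidinma — each takes 1/30.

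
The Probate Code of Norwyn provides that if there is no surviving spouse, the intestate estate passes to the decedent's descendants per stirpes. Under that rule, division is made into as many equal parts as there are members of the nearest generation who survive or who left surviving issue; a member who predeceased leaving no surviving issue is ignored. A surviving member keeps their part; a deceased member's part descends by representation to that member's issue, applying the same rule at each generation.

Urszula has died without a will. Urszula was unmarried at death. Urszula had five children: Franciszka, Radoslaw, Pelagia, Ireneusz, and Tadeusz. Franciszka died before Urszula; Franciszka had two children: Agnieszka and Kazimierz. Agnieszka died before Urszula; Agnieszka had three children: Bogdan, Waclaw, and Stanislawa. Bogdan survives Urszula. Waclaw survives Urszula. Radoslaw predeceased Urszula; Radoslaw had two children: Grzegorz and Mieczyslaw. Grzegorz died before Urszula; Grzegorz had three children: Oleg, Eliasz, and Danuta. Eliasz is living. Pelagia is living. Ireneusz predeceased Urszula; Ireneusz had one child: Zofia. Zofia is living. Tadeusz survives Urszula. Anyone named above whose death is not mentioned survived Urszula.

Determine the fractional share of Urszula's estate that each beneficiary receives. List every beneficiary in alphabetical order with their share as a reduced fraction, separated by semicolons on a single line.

There is no surviving spouse, so the entire estate passes to Urszula's descendants per stirpes.
The estate is divided into 5 equal shares of 1/5 among Franciszka, Radoslaw, Pelagia, Ireneusz, Tadeusz.
Franciszka predeceased; the 1/5 allotted to Franciszka's branch passes to Franciszka's issue by representation.
The 1/5 is divided into 2 equal shares of 1/10 among Agnieszka, Kazimierz.
Agnieszka predeceased; the 1/10 allotted to Agnieszka's branch passes to Agnieszka's issue by representation.
The 1/10 is divided into 3 equal shares of 1/30 among Bogdan, Waclaw, Stanislawa.
Bogdan is living and takes 1/30.
Waclaw is living and takes 1/30.
Stanislawa is living and takes 1/30.
Kazimierz is living and takes 1/10.
Radoslaw predeceased; the 1/5 allotted to Radoslaw's branch passes to Radoslaw's issue by representation.
The 1/5 is divided into 2 equal shares of 1/10 among Grzegorz, Mieczyslaw.
Grzegorz predeceased; the 1/10 allotted to Grzegorz's branch passes to Grzegorz's issue by representation.
The 1/10 is divided into 3 equal shares of 1/30 among Oleg, Eliasz, Danuta.
Oleg is living and takes 1/30.
Eliasz is living and takes 1/30.
Danuta is living and takes 1/30.
Mieczyslaw is living and takes 1/10.
Pelagia is living and takes 1/5.
Ireneusz predeceased; the 1/5 allotted to Ireneusz's branch passes to Ireneusz's issue by representation.
Zofia is the sole taker at this level and receives the full 1/5.
Tadeusz is living and takes 1/5.

Bogdan 1/30; Danuta 1/30; Eliasz 1/30; Kazimierz 1/10; Mieczyslaw 1/10; Oleg 1/30; Pelagia 1/5; Stanislawa 1/30; Tadeusz 1/5; Waclaw 1/30; Zofia 1/5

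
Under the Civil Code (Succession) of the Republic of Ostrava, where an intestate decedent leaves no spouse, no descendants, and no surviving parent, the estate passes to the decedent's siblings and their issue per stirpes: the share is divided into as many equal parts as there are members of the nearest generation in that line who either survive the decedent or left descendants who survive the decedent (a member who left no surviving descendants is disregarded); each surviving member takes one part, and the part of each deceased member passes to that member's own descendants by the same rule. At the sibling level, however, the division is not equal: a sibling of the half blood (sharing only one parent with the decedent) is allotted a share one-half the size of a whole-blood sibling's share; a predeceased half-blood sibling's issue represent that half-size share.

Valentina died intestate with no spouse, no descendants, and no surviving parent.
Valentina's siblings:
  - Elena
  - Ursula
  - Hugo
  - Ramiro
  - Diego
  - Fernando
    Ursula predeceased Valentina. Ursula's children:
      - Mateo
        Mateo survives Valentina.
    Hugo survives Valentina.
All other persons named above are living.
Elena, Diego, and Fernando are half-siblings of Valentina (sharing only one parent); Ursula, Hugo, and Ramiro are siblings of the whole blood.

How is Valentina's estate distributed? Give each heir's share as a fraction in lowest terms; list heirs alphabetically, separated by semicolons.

No spouse, descendants, or parent survives, so the estate passes to Valentina's siblings per stirpes.
Half-blood siblings count for one-half the weight of whole-blood siblings at the initial division.
Dividing 1 in proportion to weights (total weight 9/2): Elena (weight 1/2) → 1/9; Ursula (weight 1) → 2/9; Hugo (weight 1) → 2/9; Ramiro (weight 1) → 2/9; Diego (weight 1/2) → 1/9; Fernando (weight 1/2) → 1/9.
Elena is living and takes 1/9.
Ursula predeceased; the 2/9 allotted to Ursula's branch passes to Ursula's issue by representation.
Mateo is the sole taker at this level and receives the full 2/9.
Hugo is living and takes 2/9.
Ramiro is living and takes 2/9.
Diego is living and takes 1/9.
Fernando is living and takes 1/9.

Diego 1/9; Elena 1/9; Fernando 1/9; Hugo 2/9; Mateo 2/9; Ramiro 2/9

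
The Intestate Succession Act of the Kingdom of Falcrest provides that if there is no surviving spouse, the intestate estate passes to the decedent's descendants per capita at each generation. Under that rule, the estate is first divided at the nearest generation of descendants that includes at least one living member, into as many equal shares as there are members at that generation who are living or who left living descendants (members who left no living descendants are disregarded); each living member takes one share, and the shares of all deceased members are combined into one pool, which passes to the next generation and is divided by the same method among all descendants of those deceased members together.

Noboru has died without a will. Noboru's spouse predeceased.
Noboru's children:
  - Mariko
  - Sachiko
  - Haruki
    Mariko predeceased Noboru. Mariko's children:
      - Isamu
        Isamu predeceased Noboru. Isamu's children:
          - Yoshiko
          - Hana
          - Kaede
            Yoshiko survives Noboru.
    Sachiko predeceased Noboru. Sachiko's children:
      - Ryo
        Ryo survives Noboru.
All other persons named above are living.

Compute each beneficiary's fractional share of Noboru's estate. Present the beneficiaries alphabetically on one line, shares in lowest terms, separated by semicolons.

Hana 1/9; Haruki 1/3; Kaede 1/9; Ryo 1/3; Yoshiko 1/9

There is no surviving spouse, so the entire estate passes to Noboru's descendants per capita at each generation.
At generation 1 (Mariko, Sachiko, Haruki) there are 3 shares of (1)/3 = 1/3 each.
Living: Haruki — each takes 1/3.
Deceased: Mariko and Sachiko. Their combined 2/3 is pooled and carried to generation 2.
At generation 2 (Isamu, Ryo) there are 2 shares of (2/3)/2 = 1/3 each.
Living: Ryo — each takes 1/3.
Deceased: Isamu. That 1/3 share is carried to generation 3.
At generation 3 (Yoshiko, Hana, Kaede) there are 3 shares of (1/3)/3 = 1/9 each.
Living: Yoshiko, Hana, and Kaede — each takes 1/9.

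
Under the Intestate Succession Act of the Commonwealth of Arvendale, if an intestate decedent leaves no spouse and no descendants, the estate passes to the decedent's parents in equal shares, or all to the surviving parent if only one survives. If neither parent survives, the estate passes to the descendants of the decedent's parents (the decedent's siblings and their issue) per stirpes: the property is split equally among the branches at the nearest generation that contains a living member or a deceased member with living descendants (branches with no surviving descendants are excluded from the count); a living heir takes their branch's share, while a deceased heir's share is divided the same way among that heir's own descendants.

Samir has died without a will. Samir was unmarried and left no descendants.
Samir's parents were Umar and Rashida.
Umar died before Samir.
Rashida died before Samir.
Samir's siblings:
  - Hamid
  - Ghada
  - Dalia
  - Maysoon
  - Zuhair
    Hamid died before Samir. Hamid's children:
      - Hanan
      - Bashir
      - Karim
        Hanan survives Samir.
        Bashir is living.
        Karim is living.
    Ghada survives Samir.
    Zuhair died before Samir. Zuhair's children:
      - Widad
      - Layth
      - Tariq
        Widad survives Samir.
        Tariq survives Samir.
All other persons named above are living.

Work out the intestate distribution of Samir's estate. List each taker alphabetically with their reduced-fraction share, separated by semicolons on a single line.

Bashir 1/15; Dalia 1/5; Ghada 1/5; Hanan 1/15; Karim 1/15; Layth 1/15; Maysoon 1/5; Tariq 1/15; Widad 1/15

Neither parent survives and there are no descendants, so the estate passes to Samir's siblings and their issue per stirpes.
The estate is divided into 5 equal shares of 1/5 among Hamid, Ghada, Dalia, Maysoon, Zuhair.
Hamid predeceased; the 1/5 allotted to Hamid's branch passes to Hamid's issue by representation.
The 1/5 is divided into 3 equal shares of 1/15 among Hanan, Bashir, Karim.
Hanan is living and takes 1/15.
Bashir is living and takes 1/15.
Karim is living and takes 1/15.
Ghada is living and takes 1/5.
Dalia is living and takes 1/5.
Maysoon is living and takes 1/5.
Zuhair predeceased; the 1/5 allotted to Zuhair's branch passes to Zuhair's issue by representation.
The 1/5 is divided into 3 equal shares of 1/15 among Widad, Layth, Tariq.
Widad is living and takes 1/15.
Layth is living and takes 1/15.
Tariq is living and takes 1/15.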